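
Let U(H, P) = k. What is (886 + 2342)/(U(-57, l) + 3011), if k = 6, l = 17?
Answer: 3228/3017 ≈ 1.0699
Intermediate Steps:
U(H, P) = 6
(886 + 2342)/(U(-57, l) + 3011) = (886 + 2342)/(6 + 3011) = 3228/3017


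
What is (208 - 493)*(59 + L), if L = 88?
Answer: -41895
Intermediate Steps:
(208 - 493)*(59 + L) = (208 - 493)*(59 + 88) = -285*147 = -41895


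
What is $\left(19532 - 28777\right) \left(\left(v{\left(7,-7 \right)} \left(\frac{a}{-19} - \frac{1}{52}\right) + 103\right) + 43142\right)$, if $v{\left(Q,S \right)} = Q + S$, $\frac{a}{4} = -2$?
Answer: $-399800025$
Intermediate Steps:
$a = -8$ ($a = 4 \left(-2\right) = -8$)
$\left(19532 - 28777\right) \left(\left(v{\left(7,-7 \right)} \left(\frac{a}{-19} - \frac{1}{52}\right) + 103\right) + 43142\right) = \left(19532 - 28777\right) \left(\left(\left(7 - 7\right) \left(- \frac{8}{-19} - \frac{1}{52}\right) + 103\right) + 43142\right) = - 9245 \left(\left(0 \left(\left(-8\right) \left(- \frac{1}{19}\right) - \frac{1}{52}\right) + 103\right) + 43142\right) = - 9245 \left(\left(0 \left(\frac{8}{19} - \frac{1}{52}\right) + 103\right) + 43142\right) = - 9245 \left(\left(0 \cdot \frac{397}{988} + 103\right) + 43142\right) = - 9245 \left(\left(0 + 103\right) + 43142\right) = - 9245 \left(103 + 43142\right) = \left(-9245\right) 43245 = -399800025$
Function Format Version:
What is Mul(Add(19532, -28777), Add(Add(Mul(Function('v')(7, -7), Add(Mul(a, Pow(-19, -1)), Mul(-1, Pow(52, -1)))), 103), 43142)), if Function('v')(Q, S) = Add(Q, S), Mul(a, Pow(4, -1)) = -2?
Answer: -399800025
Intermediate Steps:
a = -8 (a = Mul(4, -2) = -8)
Mul(Add(19532, -28777), Add(Add(Mul(Function('v')(7, -7), Add(Mul(a, Pow(-19, -1)), Mul(-1, Pow(52, -1)))), 103), 43142)) = Mul(Add(19532, -28777), Add(Add(Mul(Add(7, -7), Add(Mul(-8, Pow(-19, -1)), Mul(-1, Pow(52, -1)))), 103), 43142)) = Mul(-9245, Add(Add(Mul(0, Add(Mul(-8, Rational(-1, 19)), Mul(-1, Rational(1, 52)))), 103), 43142)) = Mul(-9245, Add(Add(Mul(0, Add(Rational(8, 19), Rational(-1, 52))), 103), 43142)) = Mul(-9245, Add(Add(Mul(0, Rational(397, 988)), 103), 43142)) = Mul(-9245, Add(Add(0, 103), 43142)) = Mul(-9245, Add(103, 43142)) = Mul(-9245, 43245) = -399800025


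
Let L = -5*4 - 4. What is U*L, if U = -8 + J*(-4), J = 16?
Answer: 1728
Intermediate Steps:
U = -72 (U = -8 + 16*(-4) = -8 - 64 = -72)
L = -24 (L = -20 - 4 = -24)
U*L = -72*(-24) = 1728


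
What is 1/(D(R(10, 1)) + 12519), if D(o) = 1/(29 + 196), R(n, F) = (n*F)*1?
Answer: 225/2816776 ≈ 7.9879e-5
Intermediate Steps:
R(n, F) = F*n (R(n, F) = (F*n)*1 = F*n)
D(o) = 1/225
1/(D(R(10, 1)) + 12519) = 1/(1/225 + 12519) = 1/(2816776/225) = 225/2816776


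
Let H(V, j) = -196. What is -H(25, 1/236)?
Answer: 196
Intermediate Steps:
-H(25, 1/236) = -1*(-196) = 196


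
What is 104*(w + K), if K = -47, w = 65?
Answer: 1872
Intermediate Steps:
104*(w + K) = 104*(65 - 47) = 104*18 = 1872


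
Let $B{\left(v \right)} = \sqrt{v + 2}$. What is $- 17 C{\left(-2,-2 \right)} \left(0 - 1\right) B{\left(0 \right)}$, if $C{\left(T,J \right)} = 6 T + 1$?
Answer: $- 187 \sqrt{2} \approx -264.46$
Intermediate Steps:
$C{\left(T,J \right)} = 1 + 6 T$
$B{\left(v \right)} = \sqrt{2 + v}$
$- 17 C{\left(-2,-2 \right)} \left(0 - 1\right) B{\left(0 \right)} = - 17 \left(1 + 6 \left(-2\right)\right) \left(0 - 1\right) \sqrt{2 + 0} = - 17 \left(1 - 12\right) \left(- \sqrt{2}\right) = \left(-17\right) \left(-11\right) \left(- \sqrt{2}\right) = 187 \left(- \sqrt{2}\right) = - 187 \sqrt{2}$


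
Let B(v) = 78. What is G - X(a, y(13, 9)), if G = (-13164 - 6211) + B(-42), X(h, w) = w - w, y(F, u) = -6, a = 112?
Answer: -19297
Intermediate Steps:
X(h, w) = 0
G = -19297 (G = (-13164 - 6211) + 78 = -19375 + 78 = -19297)
G - X(a, y(13, 9)) = -19297 - 1*0 = -19297 + 0 = -19297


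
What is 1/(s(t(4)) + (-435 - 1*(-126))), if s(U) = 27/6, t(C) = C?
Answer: -2/609 ≈ -0.0032841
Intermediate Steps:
s(U) = 9/2 (s(U) = 27*(⅙) = 9/2)
1/(s(t(4)) + (-435 - 1*(-126))) = 1/(9/2 + (-435 - 1*(-126))) = 1/(9/2 + (-435 + 126)) = 1/(9/2 - 309) = 1/(-609/2) = -2/609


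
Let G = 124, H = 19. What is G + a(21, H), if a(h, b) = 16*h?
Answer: 460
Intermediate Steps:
G + a(21, H) = 124 + 16*21 = 124 + 336 = 460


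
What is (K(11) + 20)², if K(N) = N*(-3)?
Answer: 169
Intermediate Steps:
K(N) = -3*N
(K(11) + 20)² = (-3*11 + 20)² = (-33 + 20)² = (-13)² = 169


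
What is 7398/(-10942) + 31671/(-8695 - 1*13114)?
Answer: -253943532/119317039 ≈ -2.1283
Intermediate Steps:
7398/(-10942) + 31671/(-8695 - 1*13114) = 7398*(-1/10942) + 31671/(-8695 - 13114) = -3699/5471 + 31671/(-21809) = -3699/5471 + 31671*(-1/21809) = -3699/5471 - 31671/21809 = -253943532/119317039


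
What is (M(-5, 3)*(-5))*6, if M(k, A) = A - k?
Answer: -240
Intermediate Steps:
(M(-5, 3)*(-5))*6 = ((3 - 1*(-5))*(-5))*6 = ((3 + 5)*(-5))*6 = (8*(-5))*6 = -40*6 = -240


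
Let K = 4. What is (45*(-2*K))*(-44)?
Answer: 15840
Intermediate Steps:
(45*(-2*K))*(-44) = (45*(-2*4))*(-44) = (45*(-8))*(-44) = -360*(-44) = 15840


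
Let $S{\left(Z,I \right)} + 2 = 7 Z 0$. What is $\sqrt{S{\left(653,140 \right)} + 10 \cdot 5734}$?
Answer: $\sqrt{57338} \approx 239.45$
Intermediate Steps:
$S{\left(Z,I \right)} = -2$ ($S{\left(Z,I \right)} = -2 + 7 Z 0 = -2 + 0 = -2$)
$\sqrt{S{\left(653,140 \right)} + 10 \cdot 5734} = \sqrt{-2 + 10 \cdot 5734} = \sqrt{-2 + 57340} = \sqrt{57338}$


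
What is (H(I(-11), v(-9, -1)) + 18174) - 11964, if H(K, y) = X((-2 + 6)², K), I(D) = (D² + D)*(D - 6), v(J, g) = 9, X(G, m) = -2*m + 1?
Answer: 9951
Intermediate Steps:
X(G, m) = 1 - 2*m
I(D) = (-6 + D)*(D + D²) (I(D) = (D + D²)*(-6 + D) = (-6 + D)*(D + D²))
H(K, y) = 1 - 2*K
(H(I(-11), v(-9, -1)) + 18174) - 11964 = ((1 - (-22)*(-6 + (-11)² - 5*(-11))) + 18174) - 11964 = ((1 - (-22)*(-6 + 121 + 55)) + 18174) - 11964 = ((1 - (-22)*170) + 18174) - 11964 = ((1 - 2*(-1870)) + 18174) - 11964 = ((1 + 3740) + 18174) - 11964 = (3741 + 18174) - 11964 = 21915 - 11964 = 9951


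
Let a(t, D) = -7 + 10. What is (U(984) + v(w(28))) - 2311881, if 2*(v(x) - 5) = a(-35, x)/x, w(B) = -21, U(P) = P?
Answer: -32352489/14 ≈ -2.3109e+6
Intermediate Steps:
a(t, D) = 3
v(x) = 5 + 3/(2*x) (v(x) = 5 + (3/x)/2 = 5 + 3/(2*x))
(U(984) + v(w(28))) - 2311881 = (984 + (5 + (3/2)/(-21))) - 2311881 = (984 + (5 + (3/2)*(-1/21))) - 2311881 = (984 + (5 - 1/14)) - 2311881 = (984 + 69/14) - 2311881 = 13845/14 - 2311881 = -32352489/14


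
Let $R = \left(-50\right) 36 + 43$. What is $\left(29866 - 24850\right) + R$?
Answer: $3259$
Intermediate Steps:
$R = -1757$ ($R = -1800 + 43 = -1757$)
$\left(29866 - 24850\right) + R = \left(29866 - 24850\right) - 1757 = 5016 - 1757 = 3259$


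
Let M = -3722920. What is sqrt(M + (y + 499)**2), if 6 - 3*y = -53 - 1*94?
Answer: 2*I*sqrt(855105) ≈ 1849.4*I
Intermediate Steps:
y = 51 (y = 2 - (-53 - 1*94)/3 = 2 - (-53 - 94)/3 = 2 - 1/3*(-147) = 2 + 49 = 51)
sqrt(M + (y + 499)**2) = sqrt(-3722920 + (51 + 499)**2) = sqrt(-3722920 + 550**2) = sqrt(-3722920 + 302500) = sqrt(-3420420) = 2*I*sqrt(855105)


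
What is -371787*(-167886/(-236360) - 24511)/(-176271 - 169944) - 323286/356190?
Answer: -4262268641600298609/161930657311700 ≈ -26322.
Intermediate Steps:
-371787*(-167886/(-236360) - 24511)/(-176271 - 169944) - 323286/356190 = -371787/((-346215/(-167886*(-1/236360) - 24511))) - 323286*1/356190 = -371787/((-346215/(83943/118180 - 24511))) - 53881/59365 = -371787/((-346215/(-2896626037/118180))) - 53881/59365 = -371787/((-346215*(-118180/2896626037))) - 53881/59365 = -371787/40915688700/2896626037 - 53881/59365 = -371787*2896626037/40915688700 - 53881/59365 = -358975968139373/13638562900 - 53881/59365 = -4262268641600298609/161930657311700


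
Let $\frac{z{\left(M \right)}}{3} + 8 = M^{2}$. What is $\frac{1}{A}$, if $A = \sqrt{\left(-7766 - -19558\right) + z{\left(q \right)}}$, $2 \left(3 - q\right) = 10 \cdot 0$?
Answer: $\frac{\sqrt{11795}}{11795} \approx 0.0092077$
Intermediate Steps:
$q = 3$ ($q = 3 - \frac{10 \cdot 0}{2} = 3 - 0 = 3 + 0 = 3$)
$z{\left(M \right)} = -24 + 3 M^{2}$
$A = \sqrt{11795}$ ($A = \sqrt{\left(-7766 - -19558\right) - \left(24 - 3 \cdot 3^{2}\right)} = \sqrt{\left(-7766 + 19558\right) + \left(-24 + 3 \cdot 9\right)} = \sqrt{11792 + \left(-24 + 27\right)} = \sqrt{11792 + 3} = \sqrt{11795} \approx 108.6$)
$\frac{1}{A} = \frac{1}{\sqrt{11795}} = \frac{\sqrt{11795}}{11795}$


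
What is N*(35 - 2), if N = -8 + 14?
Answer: 198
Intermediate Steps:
N = 6
N*(35 - 2) = 6*(35 - 2) = 6*33 = 198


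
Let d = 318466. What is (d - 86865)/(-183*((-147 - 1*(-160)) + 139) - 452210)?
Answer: -231601/480026 ≈ -0.48248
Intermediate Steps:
(d - 86865)/(-183*((-147 - 1*(-160)) + 139) - 452210) = (318466 - 86865)/(-183*((-147 - 1*(-160)) + 139) - 452210) = 231601/(-183*((-147 + 160) + 139) - 452210) = 231601/(-183*(13 + 139) - 452210) = 231601/(-183*152 - 452210) = 231601/(-27816 - 452210) = 231601/(-480026) = 231601*(-1/480026) = -231601/480026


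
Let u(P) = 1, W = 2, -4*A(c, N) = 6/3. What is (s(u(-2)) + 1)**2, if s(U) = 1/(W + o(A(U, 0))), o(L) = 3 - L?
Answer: 169/121 ≈ 1.3967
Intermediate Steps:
A(c, N) = -1/2 (A(c, N) = -3/(2*3) = -1/4*2 = -1/2)
s(U) = 2/11 (s(U) = 1/(2 + (3 - 1*(-1/2))) = 1/(2 + (3 + 1/2)) = 1/(2 + 7/2) = 1/(11/2) = 2/11)
(s(u(-2)) + 1)**2 = (2/11 + 1)**2 = (13/11)**2 = 169/121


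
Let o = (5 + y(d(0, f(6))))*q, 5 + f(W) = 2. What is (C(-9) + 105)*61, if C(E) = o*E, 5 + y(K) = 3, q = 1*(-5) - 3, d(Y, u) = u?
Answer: 19581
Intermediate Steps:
f(W) = -3 (f(W) = -5 + 2 = -3)
q = -8 (q = -5 - 3 = -8)
y(K) = -2 (y(K) = -5 + 3 = -2)
o = -24 (o = (5 - 2)*(-8) = 3*(-8) = -24)
C(E) = -24*E
(C(-9) + 105)*61 = (-24*(-9) + 105)*61 = (216 + 105)*61 = 321*61 = 19581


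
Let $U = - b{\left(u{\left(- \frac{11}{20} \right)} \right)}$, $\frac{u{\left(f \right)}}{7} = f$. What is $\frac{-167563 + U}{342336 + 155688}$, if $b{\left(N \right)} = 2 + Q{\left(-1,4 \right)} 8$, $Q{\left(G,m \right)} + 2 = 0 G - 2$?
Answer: $- \frac{167533}{498024} \approx -0.3364$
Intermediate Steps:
$Q{\left(G,m \right)} = -4$ ($Q{\left(G,m \right)} = -2 - \left(2 + 0 G\right) = -2 + \left(0 - 2\right) = -2 - 2 = -4$)
$u{\left(f \right)} = 7 f$
$b{\left(N \right)} = -30$ ($b{\left(N \right)} = 2 - 32 = -30$)
$U = 30$ ($U = \left(-1\right) \left(-30\right) = 30$)
$\frac{-167563 + U}{342336 + 155688} = \frac{-167563 + 30}{342336 + 155688} = - \frac{167533}{498024}$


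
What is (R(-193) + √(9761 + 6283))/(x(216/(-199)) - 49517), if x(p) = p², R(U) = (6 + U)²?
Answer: -1384807369/1960876061 - 79202*√4011/1960876061 ≈ -0.70878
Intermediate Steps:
(R(-193) + √(9761 + 6283))/(x(216/(-199)) - 49517) = ((6 - 193)² + √(9761 + 6283))/((216/(-199))² - 49517) = ((-187)² + √16044)/((216*(-1/199))² - 49517) = (34969 + 2*√4011)/((-216/199)² - 49517) = (34969 + 2*√4011)/(46656/39601 - 49517) = (34969 + 2*√4011)/(-1960876061/39601) = (34969 + 2*√4011)*(-39601/1960876061) = -1384807369/1960876061 - 79202*√4011/1960876061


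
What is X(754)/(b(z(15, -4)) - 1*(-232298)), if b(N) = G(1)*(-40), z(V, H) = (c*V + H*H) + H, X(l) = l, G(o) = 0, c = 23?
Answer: 377/116149 ≈ 0.0032458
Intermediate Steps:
z(V, H) = H + H**2 + 23*V (z(V, H) = (23*V + H*H) + H = (23*V + H**2) + H = (H**2 + 23*V) + H = H + H**2 + 23*V)
b(N) = 0 (b(N) = 0*(-40) = 0)
X(754)/(b(z(15, -4)) - 1*(-232298)) = 754/(0 - 1*(-232298)) = 754/(0 + 232298) = 754/232298 = 754*(1/232298) = 377/116149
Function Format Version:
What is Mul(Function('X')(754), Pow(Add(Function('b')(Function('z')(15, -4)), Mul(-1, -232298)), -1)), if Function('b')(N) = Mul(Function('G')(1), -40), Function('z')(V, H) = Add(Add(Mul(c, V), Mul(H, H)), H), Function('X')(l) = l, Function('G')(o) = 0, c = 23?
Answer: Rational(377, 116149) ≈ 0.0032458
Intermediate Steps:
Function('z')(V, H) = Add(H, Pow(H, 2), Mul(23, V)) (Function('z')(V, H) = Add(Add(Mul(23, V), Mul(H, H)), H) = Add(Add(Mul(23, V), Pow(H, 2)), H) = Add(Add(Pow(H, 2), Mul(23, V)), H) = Add(H, Pow(H, 2), Mul(23, V)))
Function('b')(N) = 0 (Function('b')(N) = Mul(0, -40) = 0)
Mul(Function('X')(754), Pow(Add(Function('b')(Function('z')(15, -4)), Mul(-1, -232298)), -1)) = Mul(754, Pow(Add(0, Mul(-1, -232298)), -1)) = Mul(754, Pow(Add(0, 232298), -1)) = Mul(754, Pow(232298, -1)) = Mul(754, Rational(1, 232298)) = Rational(377, 116149)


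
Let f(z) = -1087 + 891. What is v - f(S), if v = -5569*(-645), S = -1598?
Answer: 3592201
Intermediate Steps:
f(z) = -196
v = 3592005
v - f(S) = 3592005 - 1*(-196) = 3592005 + 196 = 3592201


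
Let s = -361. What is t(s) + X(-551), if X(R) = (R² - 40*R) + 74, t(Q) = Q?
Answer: 325354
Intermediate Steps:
X(R) = 74 + R² - 40*R
t(s) + X(-551) = -361 + (74 + (-551)² - 40*(-551)) = -361 + (74 + 303601 + 22040) = -361 + 325715 = 325354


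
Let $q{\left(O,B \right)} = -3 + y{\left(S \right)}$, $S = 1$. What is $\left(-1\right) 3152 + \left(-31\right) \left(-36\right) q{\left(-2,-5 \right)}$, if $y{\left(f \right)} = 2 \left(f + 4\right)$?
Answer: $4660$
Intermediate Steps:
$y{\left(f \right)} = 8 + 2 f$ ($y{\left(f \right)} = 2 \left(4 + f\right) = 8 + 2 f$)
$q{\left(O,B \right)} = 7$ ($q{\left(O,B \right)} = -3 + \left(8 + 2 \cdot 1\right) = -3 + \left(8 + 2\right) = -3 + 10 = 7$)
$\left(-1\right) 3152 + \left(-31\right) \left(-36\right) q{\left(-2,-5 \right)} = \left(-1\right) 3152 + \left(-31\right) \left(-36\right) 7 = -3152 + 1116 \cdot 7 = -3152 + 7812 = 4660$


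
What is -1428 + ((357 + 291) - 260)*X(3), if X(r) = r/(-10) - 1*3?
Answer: -13542/5 ≈ -2708.4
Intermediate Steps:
X(r) = -3 - r/10 (X(r) = r*(-⅒) - 3 = -r/10 - 3 = -3 - r/10)
-1428 + ((357 + 291) - 260)*X(3) = -1428 + ((357 + 291) - 260)*(-3 - ⅒*3) = -1428 + (648 - 260)*(-3 - 3/10) = -1428 + 388*(-33/10) = -1428 - 6402/5 = -13542/5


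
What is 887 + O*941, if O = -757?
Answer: -711450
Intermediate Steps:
887 + O*941 = 887 - 757*941 = 887 - 712337 = -711450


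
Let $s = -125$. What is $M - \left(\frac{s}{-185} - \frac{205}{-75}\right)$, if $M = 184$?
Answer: $\frac{100228}{555} \approx 180.59$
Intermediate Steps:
$M - \left(\frac{s}{-185} - \frac{205}{-75}\right) = 184 - \left(- \frac{125}{-185} - \frac{205}{-75}\right) = 184 - \left(\left(-125\right) \left(- \frac{1}{185}\right) - - \frac{41}{15}\right) = 184 - \left(\frac{25}{37} + \frac{41}{15}\right) = 184 - \frac{1892}{555} = \frac{100228}{555}$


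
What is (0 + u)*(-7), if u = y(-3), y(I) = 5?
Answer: -35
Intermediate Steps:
u = 5
(0 + u)*(-7) = (0 + 5)*(-7) = 5*(-7) = -35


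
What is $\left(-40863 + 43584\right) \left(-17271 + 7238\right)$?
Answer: $-27299793$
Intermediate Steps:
$\left(-40863 + 43584\right) \left(-17271 + 7238\right) = 2721 \left(-10033\right) = -27299793$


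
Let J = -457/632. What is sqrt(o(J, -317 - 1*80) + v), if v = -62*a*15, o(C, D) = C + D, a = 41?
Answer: 7*I*sqrt(78514782)/316 ≈ 196.28*I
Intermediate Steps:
J = -457/632 (J = -457*1/632 = -457/632 ≈ -0.72310)
v = -38130 (v = -62*41*15 = -2542*15 = -38130)
sqrt(o(J, -317 - 1*80) + v) = sqrt((-457/632 + (-317 - 1*80)) - 38130) = sqrt((-457/632 + (-317 - 80)) - 38130) = sqrt((-457/632 - 397) - 38130) = sqrt(-251361/632 - 38130) = sqrt(-24349521/632) = 7*I*sqrt(78514782)/316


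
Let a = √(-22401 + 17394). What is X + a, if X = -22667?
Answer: -22667 + I*√5007 ≈ -22667.0 + 70.76*I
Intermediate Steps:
a = I*√5007 (a = √(-5007) = I*√5007 ≈ 70.76*I)
X + a = -22667 + I*√5007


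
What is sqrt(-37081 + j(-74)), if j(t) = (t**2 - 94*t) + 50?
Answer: I*sqrt(24599) ≈ 156.84*I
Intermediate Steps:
j(t) = 50 + t**2 - 94*t
sqrt(-37081 + j(-74)) = sqrt(-37081 + (50 + (-74)**2 - 94*(-74))) = sqrt(-37081 + (50 + 5476 + 6956)) = sqrt(-37081 + 12482) = sqrt(-24599) = I*sqrt(24599)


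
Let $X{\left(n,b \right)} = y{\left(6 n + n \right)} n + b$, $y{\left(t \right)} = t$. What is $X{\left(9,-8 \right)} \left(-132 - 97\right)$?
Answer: $-128011$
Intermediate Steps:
$X{\left(n,b \right)} = b + 7 n^{2}$ ($X{\left(n,b \right)} = \left(6 n + n\right) n + b = 7 n n + b = 7 n^{2} + b = b + 7 n^{2}$)
$X{\left(9,-8 \right)} \left(-132 - 97\right) = \left(-8 + 7 \cdot 9^{2}\right) \left(-132 - 97\right) = \left(-8 + 7 \cdot 81\right) \left(-132 - 97\right) = \left(-8 + 567\right) \left(-229\right) = 559 \left(-229\right) = -128011$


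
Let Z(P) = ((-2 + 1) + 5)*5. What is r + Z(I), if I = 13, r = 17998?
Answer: 18018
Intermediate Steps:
Z(P) = 20 (Z(P) = (-1 + 5)*5 = 4*5 = 20)
r + Z(I) = 17998 + 20 = 18018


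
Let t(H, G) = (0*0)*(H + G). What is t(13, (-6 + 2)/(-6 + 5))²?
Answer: 0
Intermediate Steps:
t(H, G) = 0 (t(H, G) = 0*(G + H) = 0)
t(13, (-6 + 2)/(-6 + 5))² = 0² = 0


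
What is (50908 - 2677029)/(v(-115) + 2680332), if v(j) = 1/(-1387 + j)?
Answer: -3944433742/4025858663 ≈ -0.97977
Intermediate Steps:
(50908 - 2677029)/(v(-115) + 2680332) = (50908 - 2677029)/(1/(-1387 - 115) + 2680332) = -2626121/(1/(-1502) + 2680332) = -2626121/(-1/1502 + 2680332) = -2626121/4025858663/1502 = -2626121*1502/4025858663 = -3944433742/4025858663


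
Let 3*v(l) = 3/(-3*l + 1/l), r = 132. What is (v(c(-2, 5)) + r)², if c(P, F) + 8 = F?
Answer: 11799225/676 ≈ 17454.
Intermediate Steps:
c(P, F) = -8 + F
v(l) = 1/(1/l - 3*l) (v(l) = (3/(-3*l + 1/l))/3 = (3/(1/l - 3*l))/3 = 1/(1/l - 3*l))
(v(c(-2, 5)) + r)² = (-(-8 + 5)/(-1 + 3*(-8 + 5)²) + 132)² = (-1*(-3)/(-1 + 3*(-3)²) + 132)² = (-1*(-3)/(-1 + 3*9) + 132)² = (-1*(-3)/(-1 + 27) + 132)² = (-1*(-3)/26 + 132)² = (-1*(-3)*1/26 + 132)² = (3/26 + 132)² = (3435/26)² = 11799225/676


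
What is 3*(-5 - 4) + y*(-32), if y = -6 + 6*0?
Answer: 165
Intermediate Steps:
y = -6 (y = -6 + 0 = -6)
3*(-5 - 4) + y*(-32) = 3*(-5 - 4) - 6*(-32) = 3*(-9) + 192 = -27 + 192 = 165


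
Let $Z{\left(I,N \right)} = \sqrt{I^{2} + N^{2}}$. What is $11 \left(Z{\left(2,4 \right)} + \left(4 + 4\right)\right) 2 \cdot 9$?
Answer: $1584 + 396 \sqrt{5} \approx 2469.5$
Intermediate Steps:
$11 \left(Z{\left(2,4 \right)} + \left(4 + 4\right)\right) 2 \cdot 9 = 11 \left(\sqrt{2^{2} + 4^{2}} + \left(4 + 4\right)\right) 2 \cdot 9 = 11 \left(\sqrt{4 + 16} + 8\right) 2 \cdot 9 = 11 \left(\sqrt{20} + 8\right) 2 \cdot 9 = 11 \left(2 \sqrt{5} + 8\right) 2 \cdot 9 = 11 \left(8 + 2 \sqrt{5}\right) 2 \cdot 9 = 11 \left(16 + 4 \sqrt{5}\right) 9 = \left(176 + 44 \sqrt{5}\right) 9 = 1584 + 396 \sqrt{5}$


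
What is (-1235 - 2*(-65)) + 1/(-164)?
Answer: -181221/164 ≈ -1105.0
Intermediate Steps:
(-1235 - 2*(-65)) + 1/(-164) = (-1235 + 130) - 1/164 = -1105 - 1/164 = -181221/164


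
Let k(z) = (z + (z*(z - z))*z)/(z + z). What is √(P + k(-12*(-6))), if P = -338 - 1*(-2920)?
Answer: √10330/2 ≈ 50.818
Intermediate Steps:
k(z) = ½ (k(z) = (z + (z*0)*z)/((2*z)) = (z + 0*z)*(1/(2*z)) = (z + 0)*(1/(2*z)) = z*(1/(2*z)) = ½)
P = 2582 (P = -338 + 2920 = 2582)
√(P + k(-12*(-6))) = √(2582 + ½) = √(5165/2) = √10330/2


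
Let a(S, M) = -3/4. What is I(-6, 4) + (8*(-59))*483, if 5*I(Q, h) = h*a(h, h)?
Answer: -1139883/5 ≈ -2.2798e+5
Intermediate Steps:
a(S, M) = -3/4 (a(S, M) = -3*1/4 = -3/4)
I(Q, h) = -3*h/20 (I(Q, h) = (h*(-3/4))/5 = (-3*h/4)/5 = -3*h/20)
I(-6, 4) + (8*(-59))*483 = -3/20*4 + (8*(-59))*483 = -3/5 - 472*483 = -3/5 - 227976 = -1139883/5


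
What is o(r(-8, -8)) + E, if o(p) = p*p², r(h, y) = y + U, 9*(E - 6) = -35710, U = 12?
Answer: -35080/9 ≈ -3897.8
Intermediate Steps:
E = -35656/9 (E = 6 + (⅑)*(-35710) = 6 - 35710/9 = -35656/9 ≈ -3961.8)
r(h, y) = 12 + y (r(h, y) = y + 12 = 12 + y)
o(p) = p³
o(r(-8, -8)) + E = (12 - 8)³ - 35656/9 = 4³ - 35656/9 = 64 - 35656/9 = -35080/9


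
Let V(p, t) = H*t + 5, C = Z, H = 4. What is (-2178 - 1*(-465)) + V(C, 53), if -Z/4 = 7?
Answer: -1496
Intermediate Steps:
Z = -28 (Z = -4*7 = -28)
C = -28
V(p, t) = 5 + 4*t (V(p, t) = 4*t + 5 = 5 + 4*t)
(-2178 - 1*(-465)) + V(C, 53) = (-2178 - 1*(-465)) + (5 + 4*53) = (-2178 + 465) + (5 + 212) = -1713 + 217 = -1496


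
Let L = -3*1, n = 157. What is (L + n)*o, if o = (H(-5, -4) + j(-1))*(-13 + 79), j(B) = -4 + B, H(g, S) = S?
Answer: -91476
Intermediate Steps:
L = -3
o = -594 (o = (-4 + (-4 - 1))*(-13 + 79) = (-4 - 5)*66 = -9*66 = -594)
(L + n)*o = (-3 + 157)*(-594) = 154*(-594) = -91476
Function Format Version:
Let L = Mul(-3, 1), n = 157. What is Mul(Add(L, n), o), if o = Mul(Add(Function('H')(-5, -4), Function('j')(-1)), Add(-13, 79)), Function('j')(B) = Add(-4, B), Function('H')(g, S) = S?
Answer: -91476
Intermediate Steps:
L = -3
o = -594 (o = Mul(Add(-4, Add(-4, -1)), Add(-13, 79)) = Mul(Add(-4, -5), 66) = Mul(-9, 66) = -594)
Mul(Add(L, n), o) = Mul(Add(-3, 157), -594) = Mul(154, -594) = -91476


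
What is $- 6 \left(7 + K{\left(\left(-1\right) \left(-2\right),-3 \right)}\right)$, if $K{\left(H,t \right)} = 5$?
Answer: $-72$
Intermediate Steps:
$- 6 \left(7 + K{\left(\left(-1\right) \left(-2\right),-3 \right)}\right) = - 6 \left(7 + 5\right) = \left(-6\right) 12 = -72$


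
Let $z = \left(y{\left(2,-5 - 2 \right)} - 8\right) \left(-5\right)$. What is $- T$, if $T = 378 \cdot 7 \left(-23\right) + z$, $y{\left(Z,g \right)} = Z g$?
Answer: $60748$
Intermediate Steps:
$z = 110$ ($z = \left(2 \left(-5 - 2\right) - 8\right) \left(-5\right) = \left(2 \left(-7\right) - 8\right) \left(-5\right) = \left(-14 - 8\right) \left(-5\right) = \left(-22\right) \left(-5\right) = 110$)
$T = -60748$ ($T = 378 \cdot 7 \left(-23\right) + 110 = 378 \left(-161\right) + 110 = -60858 + 110 = -60748$)
$- T = \left(-1\right) \left(-60748\right) = 60748$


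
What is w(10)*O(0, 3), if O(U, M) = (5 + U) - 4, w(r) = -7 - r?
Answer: -17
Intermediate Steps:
O(U, M) = 1 + U
w(10)*O(0, 3) = (-7 - 1*10)*(1 + 0) = (-7 - 10)*1 = -17*1 = -17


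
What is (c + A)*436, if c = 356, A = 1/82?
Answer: 6364074/41 ≈ 1.5522e+5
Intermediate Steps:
A = 1/82 ≈ 0.012195
(c + A)*436 = (356 + 1/82)*436 = (29193/82)*436 = 6364074/41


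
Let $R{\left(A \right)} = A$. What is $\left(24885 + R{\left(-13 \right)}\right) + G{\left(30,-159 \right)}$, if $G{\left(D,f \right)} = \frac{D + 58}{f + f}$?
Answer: $\frac{3954604}{159} \approx 24872.0$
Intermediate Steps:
$G{\left(D,f \right)} = \frac{58 + D}{2 f}$
$\left(24885 + R{\left(-13 \right)}\right) + G{\left(30,-159 \right)} = \left(24885 - 13\right) + \frac{58 + 30}{2 \left(-159\right)} = 24872 + \frac{1}{2} \left(- \frac{1}{159}\right) 88 = 24872 - \frac{44}{159} = \frac{3954604}{159}$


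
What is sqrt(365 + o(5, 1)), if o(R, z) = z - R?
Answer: 19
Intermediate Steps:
sqrt(365 + o(5, 1)) = sqrt(365 + (1 - 1*5)) = sqrt(365 + (1 - 5)) = sqrt(365 - 4) = sqrt(361) = 19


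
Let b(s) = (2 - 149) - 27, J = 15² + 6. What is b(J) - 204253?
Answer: -204427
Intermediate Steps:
J = 231 (J = 225 + 6 = 231)
b(s) = -174 (b(s) = -147 - 27 = -174)
b(J) - 204253 = -174 - 204253 = -204427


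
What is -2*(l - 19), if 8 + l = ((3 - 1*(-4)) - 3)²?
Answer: 22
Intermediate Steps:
l = 8 (l = -8 + ((3 - 1*(-4)) - 3)² = -8 + ((3 + 4) - 3)² = -8 + (7 - 3)² = -8 + 4² = -8 + 16 = 8)
-2*(l - 19) = -2*(8 - 19) = -2*(-11) = 22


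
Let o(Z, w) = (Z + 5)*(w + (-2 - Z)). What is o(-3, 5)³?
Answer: 1728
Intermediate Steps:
o(Z, w) = (5 + Z)*(-2 + w - Z)
o(-3, 5)³ = (-10 - 1*(-3)² - 7*(-3) + 5*5 - 3*5)³ = (-10 - 1*9 + 21 + 25 - 15)³ = (-10 - 9 + 21 + 25 - 15)³ = 12³ = 1728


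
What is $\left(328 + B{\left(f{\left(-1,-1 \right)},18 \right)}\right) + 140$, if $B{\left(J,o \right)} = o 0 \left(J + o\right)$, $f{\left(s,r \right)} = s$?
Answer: $468$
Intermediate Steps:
$B{\left(J,o \right)} = 0$ ($B{\left(J,o \right)} = 0 \left(J + o\right) = 0$)
$\left(328 + B{\left(f{\left(-1,-1 \right)},18 \right)}\right) + 140 = \left(328 + 0\right) + 140 = 328 + 140 = 468$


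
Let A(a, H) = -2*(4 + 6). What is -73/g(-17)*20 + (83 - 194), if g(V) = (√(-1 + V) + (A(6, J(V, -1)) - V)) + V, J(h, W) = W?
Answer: -8599/209 + 2190*I*√2/209 ≈ -41.144 + 14.819*I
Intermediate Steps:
A(a, H) = -20 (A(a, H) = -2*10 = -20)
g(V) = -20 + √(-1 + V) (g(V) = (√(-1 + V) + (-20 - V)) + V = (-20 + √(-1 + V) - V) + V = -20 + √(-1 + V))
-73/g(-17)*20 + (83 - 194) = -73/(-20 + √(-1 - 17))*20 + (83 - 194) = -73/(-20 + √(-18))*20 - 111 = -73/(-20 + 3*I*√2)*20 - 111 = -1460/(-20 + 3*I*√2) - 111 = -111 - 1460/(-20 + 3*I*√2)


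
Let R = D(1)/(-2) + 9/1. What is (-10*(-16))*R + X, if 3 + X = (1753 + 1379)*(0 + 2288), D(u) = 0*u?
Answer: 7167453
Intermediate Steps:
D(u) = 0
X = 7166013 (X = -3 + (1753 + 1379)*(0 + 2288) = -3 + 3132*2288 = -3 + 7166016 = 7166013)
R = 9 (R = 0/(-2) + 9/1 = 0*(-1/2) + 9*1 = 0 + 9 = 9)
(-10*(-16))*R + X = -10*(-16)*9 + 7166013 = 160*9 + 7166013 = 1440 + 7166013 = 7167453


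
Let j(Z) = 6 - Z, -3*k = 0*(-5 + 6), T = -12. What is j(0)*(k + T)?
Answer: -72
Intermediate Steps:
k = 0 (k = -0*(-5 + 6) = -0 = -1/3*0 = 0)
j(0)*(k + T) = (6 - 1*0)*(0 - 12) = (6 + 0)*(-12) = 6*(-12) = -72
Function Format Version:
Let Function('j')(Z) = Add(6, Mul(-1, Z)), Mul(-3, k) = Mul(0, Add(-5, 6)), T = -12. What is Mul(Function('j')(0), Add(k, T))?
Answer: -72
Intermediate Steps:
k = 0 (k = Mul(Rational(-1, 3), Mul(0, Add(-5, 6))) = Mul(Rational(-1, 3), Mul(0, 1)) = Mul(Rational(-1, 3), 0) = 0)
Mul(Function('j')(0), Add(k, T)) = Mul(Add(6, Mul(-1, 0)), Add(0, -12)) = Mul(Add(6, 0), -12) = Mul(6, -12) = -72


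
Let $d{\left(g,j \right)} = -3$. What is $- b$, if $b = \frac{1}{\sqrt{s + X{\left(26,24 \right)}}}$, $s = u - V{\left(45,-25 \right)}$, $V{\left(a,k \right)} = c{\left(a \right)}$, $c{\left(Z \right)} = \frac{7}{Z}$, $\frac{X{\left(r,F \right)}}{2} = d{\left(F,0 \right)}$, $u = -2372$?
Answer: $\frac{3 i \sqrt{535085}}{107017} \approx 0.020506 i$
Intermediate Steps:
$X{\left(r,F \right)} = -6$ ($X{\left(r,F \right)} = 2 \left(-3\right) = -6$)
$V{\left(a,k \right)} = \frac{7}{a}$
$s = - \frac{106747}{45}$ ($s = -2372 - \frac{7}{45} = - \frac{106747}{45} \approx -2372.2$)
$b = - \frac{3 i \sqrt{535085}}{107017}$ ($b = \frac{1}{\sqrt{- \frac{106747}{45} - 6}} = \frac{1}{\sqrt{- \frac{107017}{45}}} = \frac{1}{\frac{1}{15} i \sqrt{535085}} = - \frac{3 i \sqrt{535085}}{107017} \approx - 0.020506 i$)
$- b = - \frac{\left(-3\right) i \sqrt{535085}}{107017} = \frac{3 i \sqrt{535085}}{107017}$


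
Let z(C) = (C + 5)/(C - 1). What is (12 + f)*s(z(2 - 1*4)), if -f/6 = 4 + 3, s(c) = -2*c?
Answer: -60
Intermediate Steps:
z(C) = (5 + C)/(-1 + C)
f = -42 (f = -6*(4 + 3) = -6*7 = -42)
(12 + f)*s(z(2 - 1*4)) = (12 - 42)*(-2*(5 + (2 - 1*4))/(-1 + (2 - 1*4))) = -(-60)*(5 + (2 - 4))/(-1 + (2 - 4)) = -(-60)*(5 - 2)/(-1 - 2) = -(-60)*3/(-3) = -(-60)*(-⅓*3) = -(-60)*(-1) = -30*2 = -60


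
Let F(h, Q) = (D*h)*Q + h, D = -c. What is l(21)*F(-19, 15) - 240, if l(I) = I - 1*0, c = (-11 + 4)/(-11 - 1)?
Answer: 11409/4 ≈ 2852.3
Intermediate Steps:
c = 7/12 (c = -7/(-12) = -7*(-1/12) = 7/12 ≈ 0.58333)
D = -7/12 (D = -1*7/12 = -7/12 ≈ -0.58333)
F(h, Q) = h - 7*Q*h/12 (F(h, Q) = (-7*h/12)*Q + h = -7*Q*h/12 + h = h - 7*Q*h/12)
l(I) = I (l(I) = I + 0 = I)
l(21)*F(-19, 15) - 240 = 21*((1/12)*(-19)*(12 - 7*15)) - 240 = 21*((1/12)*(-19)*(12 - 105)) - 240 = 21*((1/12)*(-19)*(-93)) - 240 = 21*(589/4) - 240 = 12369/4 - 240 = 11409/4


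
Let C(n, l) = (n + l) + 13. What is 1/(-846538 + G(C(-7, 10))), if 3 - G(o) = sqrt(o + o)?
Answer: -846535/716621506193 + 4*sqrt(2)/716621506193 ≈ -1.1813e-6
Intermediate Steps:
C(n, l) = 13 + l + n (C(n, l) = (l + n) + 13 = 13 + l + n)
G(o) = 3 - sqrt(2)*sqrt(o) (G(o) = 3 - sqrt(o + o) = 3 - sqrt(2*o) = 3 - sqrt(2)*sqrt(o))
1/(-846538 + G(C(-7, 10))) = 1/(-846538 + (3 - sqrt(2)*sqrt(13 + 10 - 7))) = 1/(-846538 + (3 - sqrt(2)*sqrt(16))) = 1/(-846538 + (3 - 1*sqrt(2)*4)) = 1/(-846538 + (3 - 4*sqrt(2))) = 1/(-846535 - 4*sqrt(2))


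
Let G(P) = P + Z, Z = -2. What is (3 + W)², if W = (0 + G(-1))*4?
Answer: 81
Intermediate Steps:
G(P) = -2 + P (G(P) = P - 2 = -2 + P)
W = -12 (W = (0 + (-2 - 1))*4 = (0 - 3)*4 = -3*4 = -12)
(3 + W)² = (3 - 12)² = (-9)² = 81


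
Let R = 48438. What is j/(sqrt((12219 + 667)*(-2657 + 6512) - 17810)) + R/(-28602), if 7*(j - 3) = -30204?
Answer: -2691/1589 - 30183*sqrt(12414430)/173802020 ≈ -2.3054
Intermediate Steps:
j = -30183/7 (j = 3 + (1/7)*(-30204) = 3 - 30204/7 = -30183/7 ≈ -4311.9)
j/(sqrt((12219 + 667)*(-2657 + 6512) - 17810)) + R/(-28602) = -30183/(7*sqrt((12219 + 667)*(-2657 + 6512) - 17810)) + 48438/(-28602) = -30183/(7*sqrt(12886*3855 - 17810)) + 48438*(-1/28602) = -30183/(7*sqrt(49675530 - 17810)) - 2691/1589 = -30183*sqrt(12414430)/24828860/7 - 2691/1589 = -30183*sqrt(12414430)/173802020 - 2691/1589 = -2691/1589 - 30183*sqrt(12414430)/173802020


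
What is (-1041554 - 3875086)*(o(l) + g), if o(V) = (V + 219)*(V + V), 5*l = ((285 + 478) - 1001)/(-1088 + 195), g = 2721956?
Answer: -53361270186572166144/3987245 ≈ -1.3383e+13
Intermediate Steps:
l = 238/4465 (l = (((285 + 478) - 1001)/(-1088 + 195))/5 = ((763 - 1001)/(-893))/5 = (-238*(-1/893))/5 = (1/5)*(238/893) = 238/4465 ≈ 0.053303)
o(V) = 2*V*(219 + V) (o(V) = (219 + V)*(2*V) = 2*V*(219 + V))
(-1041554 - 3875086)*(o(l) + g) = (-1041554 - 3875086)*(2*(238/4465)*(219 + 238/4465) + 2721956) = -4916640*(2*(238/4465)*(978073/4465) + 2721956) = -4916640*(465562748/19936225 + 2721956) = -4916640*54265992818848/19936225 = -53361270186572166144/3987245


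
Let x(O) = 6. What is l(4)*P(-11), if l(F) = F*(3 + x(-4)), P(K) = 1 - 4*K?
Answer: 1620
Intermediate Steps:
l(F) = 9*F (l(F) = F*(3 + 6) = F*9 = 9*F)
l(4)*P(-11) = (9*4)*(1 - 4*(-11)) = 36*(1 + 44) = 36*45 = 1620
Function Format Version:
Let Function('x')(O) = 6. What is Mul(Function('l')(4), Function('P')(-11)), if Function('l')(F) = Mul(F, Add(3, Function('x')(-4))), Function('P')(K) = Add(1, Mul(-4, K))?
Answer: 1620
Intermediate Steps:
Function('l')(F) = Mul(9, F) (Function('l')(F) = Mul(F, Add(3, 6)) = Mul(F, 9) = Mul(9, F))
Mul(Function('l')(4), Function('P')(-11)) = Mul(Mul(9, 4), Add(1, Mul(-4, -11))) = Mul(36, Add(1, 44)) = Mul(36, 45) = 1620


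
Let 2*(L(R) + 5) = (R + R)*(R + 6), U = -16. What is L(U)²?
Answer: 24025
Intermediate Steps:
L(R) = -5 + R*(6 + R) (L(R) = -5 + ((R + R)*(R + 6))/2 = -5 + ((2*R)*(6 + R))/2 = -5 + (2*R*(6 + R))/2 = -5 + R*(6 + R))
L(U)² = (-5 + (-16)² + 6*(-16))² = (-5 + 256 - 96)² = 155² = 24025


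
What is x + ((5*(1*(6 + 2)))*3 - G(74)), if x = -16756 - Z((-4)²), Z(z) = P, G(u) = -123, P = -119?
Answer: -16394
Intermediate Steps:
Z(z) = -119
x = -16637 (x = -16756 - 1*(-119) = -16756 + 119 = -16637)
x + ((5*(1*(6 + 2)))*3 - G(74)) = -16637 + ((5*(1*(6 + 2)))*3 - 1*(-123)) = -16637 + ((5*(1*8))*3 + 123) = -16637 + ((5*8)*3 + 123) = -16637 + (40*3 + 123) = -16637 + (120 + 123) = -16637 + 243 = -16394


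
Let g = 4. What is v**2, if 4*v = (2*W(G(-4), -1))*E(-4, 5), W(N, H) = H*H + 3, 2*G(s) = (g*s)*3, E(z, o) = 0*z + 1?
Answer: 4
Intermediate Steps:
E(z, o) = 1 (E(z, o) = 0 + 1 = 1)
G(s) = 6*s (G(s) = ((4*s)*3)/2 = (12*s)/2 = 6*s)
W(N, H) = 3 + H**2 (W(N, H) = H**2 + 3 = 3 + H**2)
v = 2 (v = ((2*(3 + (-1)**2))*1)/4 = ((2*(3 + 1))*1)/4 = ((2*4)*1)/4 = (8*1)/4 = (1/4)*8 = 2)
v**2 = 2**2 = 4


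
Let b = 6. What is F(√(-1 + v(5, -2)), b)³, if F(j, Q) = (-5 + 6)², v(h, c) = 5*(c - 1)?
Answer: 1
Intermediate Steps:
v(h, c) = -5 + 5*c (v(h, c) = 5*(-1 + c) = -5 + 5*c)
F(j, Q) = 1 (F(j, Q) = 1² = 1)
F(√(-1 + v(5, -2)), b)³ = 1³ = 1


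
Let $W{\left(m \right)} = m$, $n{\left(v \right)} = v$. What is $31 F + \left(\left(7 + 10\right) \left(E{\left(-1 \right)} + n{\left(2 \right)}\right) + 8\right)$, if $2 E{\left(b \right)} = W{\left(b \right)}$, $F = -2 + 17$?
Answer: $\frac{997}{2} \approx 498.5$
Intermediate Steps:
$F = 15$
$E{\left(b \right)} = \frac{b}{2}$
$31 F + \left(\left(7 + 10\right) \left(E{\left(-1 \right)} + n{\left(2 \right)}\right) + 8\right) = 31 \cdot 15 + \left(\left(7 + 10\right) \left(\frac{1}{2} \left(-1\right) + 2\right) + 8\right) = 465 + \left(17 \left(- \frac{1}{2} + 2\right) + 8\right) = 465 + \left(17 \cdot \frac{3}{2} + 8\right) = 465 + \left(\frac{51}{2} + 8\right) = 465 + \frac{67}{2} = \frac{997}{2}$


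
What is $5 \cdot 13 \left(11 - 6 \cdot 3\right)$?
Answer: $-455$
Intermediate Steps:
$5 \cdot 13 \left(11 - 6 \cdot 3\right) = 65 \left(11 - 18\right) = 65 \left(-7\right) = -455$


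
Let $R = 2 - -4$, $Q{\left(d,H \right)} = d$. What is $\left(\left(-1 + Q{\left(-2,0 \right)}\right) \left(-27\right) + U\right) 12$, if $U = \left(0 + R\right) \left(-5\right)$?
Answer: $612$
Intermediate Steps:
$R = 6$ ($R = 2 + 4 = 6$)
$U = -30$ ($U = \left(0 + 6\right) \left(-5\right) = 6 \left(-5\right) = -30$)
$\left(\left(-1 + Q{\left(-2,0 \right)}\right) \left(-27\right) + U\right) 12 = \left(\left(-1 - 2\right) \left(-27\right) - 30\right) 12 = \left(\left(-3\right) \left(-27\right) - 30\right) 12 = \left(81 - 30\right) 12 = 51 \cdot 12 = 612$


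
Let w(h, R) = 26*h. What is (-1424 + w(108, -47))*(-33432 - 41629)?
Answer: -103884424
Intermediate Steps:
(-1424 + w(108, -47))*(-33432 - 41629) = (-1424 + 26*108)*(-33432 - 41629) = (-1424 + 2808)*(-75061) = 1384*(-75061) = -103884424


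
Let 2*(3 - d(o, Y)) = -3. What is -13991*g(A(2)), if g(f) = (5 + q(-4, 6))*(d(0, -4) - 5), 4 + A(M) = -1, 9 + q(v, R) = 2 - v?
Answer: 13991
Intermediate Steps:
d(o, Y) = 9/2 (d(o, Y) = 3 - ½*(-3) = 3 + 3/2 = 9/2)
q(v, R) = -7 - v (q(v, R) = -9 + (2 - v) = -7 - v)
A(M) = -5 (A(M) = -4 - 1 = -5)
g(f) = -1 (g(f) = (5 + (-7 - 1*(-4)))*(9/2 - 5) = (5 + (-7 + 4))*(-½) = (5 - 3)*(-½) = 2*(-½) = -1)
-13991*g(A(2)) = -13991*(-1) = 13991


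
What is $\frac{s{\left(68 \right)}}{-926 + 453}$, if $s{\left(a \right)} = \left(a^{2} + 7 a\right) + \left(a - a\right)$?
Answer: $- \frac{5100}{473} \approx -10.782$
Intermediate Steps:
$s{\left(a \right)} = a^{2} + 7 a$ ($s{\left(a \right)} = \left(a^{2} + 7 a\right) + 0 = a^{2} + 7 a$)
$\frac{s{\left(68 \right)}}{-926 + 453} = \frac{68 \left(7 + 68\right)}{-926 + 453} = \frac{68 \cdot 75}{-473} = 5100 \left(- \frac{1}{473}\right) = - \frac{5100}{473}$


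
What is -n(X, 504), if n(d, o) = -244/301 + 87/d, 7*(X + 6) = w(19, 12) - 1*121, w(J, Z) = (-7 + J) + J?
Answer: 71839/13244 ≈ 5.4243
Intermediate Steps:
w(J, Z) = -7 + 2*J
X = -132/7 (X = -6 + ((-7 + 2*19) - 1*121)/7 = -6 + ((-7 + 38) - 121)/7 = -6 + (31 - 121)/7 = -6 + (⅐)*(-90) = -6 - 90/7 = -132/7 ≈ -18.857)
n(d, o) = -244/301 + 87/d (n(d, o) = -244*1/301 + 87/d = -244/301 + 87/d)
-n(X, 504) = -(-244/301 + 87/(-132/7)) = -(-244/301 + 87*(-7/132)) = -(-244/301 - 203/44) = -1*(-71839/13244) = 71839/13244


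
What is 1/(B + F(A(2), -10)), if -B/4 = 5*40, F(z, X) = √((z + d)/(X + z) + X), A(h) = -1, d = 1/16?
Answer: -28160/22528349 - 4*I*√19195/112641745 ≈ -0.00125 - 4.9199e-6*I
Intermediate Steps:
d = 1/16 ≈ 0.062500
F(z, X) = √(X + (1/16 + z)/(X + z)) (F(z, X) = √((z + 1/16)/(X + z) + X) = √((1/16 + z)/(X + z) + X) = √(X + (1/16 + z)/(X + z)))
B = -800 (B = -20*40 = -4*200 = -800)
1/(B + F(A(2), -10)) = 1/(-800 + √((1 + 16*(-1) + 16*(-10)*(-10 - 1))/(-10 - 1))/4) = 1/(-800 + √((1 - 16 + 16*(-10)*(-11))/(-11))/4) = 1/(-800 + √(-(1 - 16 + 1760)/11)/4) = 1/(-800 + √(-1/11*1745)/4) = 1/(-800 + √(-1745/11)/4) = 1/(-800 + (I*√19195/11)/4) = 1/(-800 + I*√19195/44)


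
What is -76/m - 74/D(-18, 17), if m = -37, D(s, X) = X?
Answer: -1446/629 ≈ -2.2989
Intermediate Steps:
-76/m - 74/D(-18, 17) = -76/(-37) - 74/17 = -76*(-1/37) - 74*1/17 = 76/37 - 74/17 = -1446/629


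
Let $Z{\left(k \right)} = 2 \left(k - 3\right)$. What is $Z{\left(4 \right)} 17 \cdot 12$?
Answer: $408$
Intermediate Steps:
$Z{\left(k \right)} = -6 + 2 k$ ($Z{\left(k \right)} = 2 \left(-3 + k\right) = -6 + 2 k$)
$Z{\left(4 \right)} 17 \cdot 12 = \left(-6 + 2 \cdot 4\right) 17 \cdot 12 = \left(-6 + 8\right) 17 \cdot 12 = 2 \cdot 17 \cdot 12 = 34 \cdot 12 = 408$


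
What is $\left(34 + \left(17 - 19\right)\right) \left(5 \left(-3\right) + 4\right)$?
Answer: $-352$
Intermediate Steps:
$\left(34 + \left(17 - 19\right)\right) \left(5 \left(-3\right) + 4\right) = \left(34 - 2\right) \left(-15 + 4\right) = 32 \left(-11\right) = -352$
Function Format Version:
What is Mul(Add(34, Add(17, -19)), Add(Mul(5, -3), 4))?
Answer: -352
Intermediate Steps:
Mul(Add(34, Add(17, -19)), Add(Mul(5, -3), 4)) = Mul(Add(34, -2), Add(-15, 4)) = Mul(32, -11) = -352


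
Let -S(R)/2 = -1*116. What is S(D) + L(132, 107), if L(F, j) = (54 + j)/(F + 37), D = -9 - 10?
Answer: 39369/169 ≈ 232.95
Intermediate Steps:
D = -19
L(F, j) = (54 + j)/(37 + F)
S(R) = 232 (S(R) = -(-2)*116 = -2*(-116) = 232)
S(D) + L(132, 107) = 232 + (54 + 107)/(37 + 132) = 232 + 161/169 = 39369/169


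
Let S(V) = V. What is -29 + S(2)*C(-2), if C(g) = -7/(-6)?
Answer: -80/3 ≈ -26.667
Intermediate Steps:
C(g) = 7/6 (C(g) = -7*(-⅙) = 7/6)
-29 + S(2)*C(-2) = -29 + 2*(7/6) = -29 + 7/3 = -80/3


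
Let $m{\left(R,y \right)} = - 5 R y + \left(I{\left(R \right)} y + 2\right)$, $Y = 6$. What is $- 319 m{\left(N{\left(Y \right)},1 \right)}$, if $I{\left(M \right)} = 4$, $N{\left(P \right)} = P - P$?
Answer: $-1914$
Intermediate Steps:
$N{\left(P \right)} = 0$
$m{\left(R,y \right)} = 2 + 4 y - 5 R y$ ($m{\left(R,y \right)} = - 5 R y + \left(4 y + 2\right) = - 5 R y + \left(2 + 4 y\right) = 2 + 4 y - 5 R y$)
$- 319 m{\left(N{\left(Y \right)},1 \right)} = - 319 \left(2 + 4 \cdot 1 - 0 \cdot 1\right) = - 319 \left(2 + 4 + 0\right) = \left(-319\right) 6 = -1914$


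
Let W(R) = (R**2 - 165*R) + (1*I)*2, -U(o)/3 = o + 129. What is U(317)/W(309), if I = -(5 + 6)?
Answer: -669/22237 ≈ -0.030085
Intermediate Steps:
U(o) = -387 - 3*o (U(o) = -3*(o + 129) = -3*(129 + o) = -387 - 3*o)
I = -11 (I = -1*11 = -11)
W(R) = -22 + R**2 - 165*R (W(R) = (R**2 - 165*R) + (1*(-11))*2 = (R**2 - 165*R) - 11*2 = (R**2 - 165*R) - 22 = -22 + R**2 - 165*R)
U(317)/W(309) = (-387 - 3*317)/(-22 + 309**2 - 165*309) = (-387 - 951)/(-22 + 95481 - 50985) = -1338/44474 = -1338*1/44474 = -669/22237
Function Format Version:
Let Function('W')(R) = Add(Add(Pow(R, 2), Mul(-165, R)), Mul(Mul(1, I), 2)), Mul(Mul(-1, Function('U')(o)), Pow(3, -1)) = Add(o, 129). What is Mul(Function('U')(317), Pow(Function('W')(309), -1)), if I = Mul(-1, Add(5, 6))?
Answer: Rational(-669, 22237) ≈ -0.030085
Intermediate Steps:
Function('U')(o) = Add(-387, Mul(-3, o)) (Function('U')(o) = Mul(-3, Add(o, 129)) = Mul(-3, Add(129, o)) = Add(-387, Mul(-3, o)))
I = -11 (I = Mul(-1, 11) = -11)
Function('W')(R) = Add(-22, Pow(R, 2), Mul(-165, R)) (Function('W')(R) = Add(Add(Pow(R, 2), Mul(-165, R)), Mul(Mul(1, -11), 2)) = Add(Add(Pow(R, 2), Mul(-165, R)), Mul(-11, 2)) = Add(Add(Pow(R, 2), Mul(-165, R)), -22) = Add(-22, Pow(R, 2), Mul(-165, R)))
Mul(Function('U')(317), Pow(Function('W')(309), -1)) = Mul(Add(-387, Mul(-3, 317)), Pow(Add(-22, Pow(309, 2), Mul(-165, 309)), -1)) = Mul(Add(-387, -951), Pow(Add(-22, 95481, -50985), -1)) = Mul(-1338, Pow(44474, -1)) = Mul(-1338, Rational(1, 44474)) = Rational(-669, 22237)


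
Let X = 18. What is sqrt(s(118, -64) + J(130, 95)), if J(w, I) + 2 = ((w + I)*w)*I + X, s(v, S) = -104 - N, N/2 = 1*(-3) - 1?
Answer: sqrt(2778670) ≈ 1666.9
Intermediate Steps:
N = -8 (N = 2*(1*(-3) - 1) = 2*(-3 - 1) = 2*(-4) = -8)
s(v, S) = -96 (s(v, S) = -104 - 1*(-8) = -104 + 8 = -96)
J(w, I) = 16 + I*w*(I + w) (J(w, I) = -2 + (((w + I)*w)*I + 18) = -2 + (((I + w)*w)*I + 18) = -2 + ((w*(I + w))*I + 18) = -2 + (I*w*(I + w) + 18) = -2 + (18 + I*w*(I + w)) = 16 + I*w*(I + w))
sqrt(s(118, -64) + J(130, 95)) = sqrt(-96 + (16 + 95*130**2 + 130*95**2)) = sqrt(-96 + (16 + 95*16900 + 130*9025)) = sqrt(-96 + (16 + 1605500 + 1173250)) = sqrt(-96 + 2778766) = sqrt(2778670)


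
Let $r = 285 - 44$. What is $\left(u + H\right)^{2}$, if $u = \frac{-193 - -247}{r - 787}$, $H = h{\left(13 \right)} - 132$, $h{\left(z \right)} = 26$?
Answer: $\frac{93219025}{8281} \approx 11257.0$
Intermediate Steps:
$r = 241$
$H = -106$ ($H = 26 - 132 = -106$)
$u = - \frac{9}{91}$ ($u = \frac{-193 - -247}{241 - 787} = \frac{-193 + \left(-53 + 300\right)}{-546} = \left(-193 + 247\right) \left(- \frac{1}{546}\right) = 54 \left(- \frac{1}{546}\right) = - \frac{9}{91} \approx -0.098901$)
$\left(u + H\right)^{2} = \left(- \frac{9}{91} - 106\right)^{2} = \left(- \frac{9655}{91}\right)^{2} = \frac{93219025}{8281}$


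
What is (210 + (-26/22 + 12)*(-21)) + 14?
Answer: -35/11 ≈ -3.1818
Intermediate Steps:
(210 + (-26/22 + 12)*(-21)) + 14 = (210 + (-26*1/22 + 12)*(-21)) + 14 = (210 + (-13/11 + 12)*(-21)) + 14 = (210 + (119/11)*(-21)) + 14 = (210 - 2499/11) + 14 = -189/11 + 14 = -35/11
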